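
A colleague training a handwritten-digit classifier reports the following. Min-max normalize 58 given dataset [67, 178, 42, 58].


min=42, max=178
(58-42)/(178-42) = 16/136 = 0.1176

0.1176


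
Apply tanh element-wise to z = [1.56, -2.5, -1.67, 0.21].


tanh(1.56) = 0.9154
tanh(-2.5) = -0.9866
tanh(-1.67) = -0.9316
tanh(0.21) = 0.207
result = [0.9154, -0.9866, -0.9316, 0.207]

[0.9154, -0.9866, -0.9316, 0.207]


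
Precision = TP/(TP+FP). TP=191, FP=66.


Precision = TP/(TP+FP)
= 191/(191+66)
= 191/257 = 74.32%

74.32%


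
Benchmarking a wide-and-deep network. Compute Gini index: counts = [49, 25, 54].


Probabilities: [49/128, 25/128, 54/128] ≈ [0.3828, 0.1953, 0.4219]
Σpᵢ² = (2401 + 625 + 2916)/128² = 5942/16384
Gini = 1 - Σpᵢ² = 1 - 5942/16384 = 0.6373

0.6373


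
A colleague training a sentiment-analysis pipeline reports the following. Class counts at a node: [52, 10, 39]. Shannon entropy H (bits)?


Probabilities: [52/101, 10/101, 39/101] ≈ [0.5149, 0.099, 0.3861]
H = -((52/101)·log₂(52/101) + (10/101)·log₂(10/101) + (39/101)·log₂(39/101))
  = 1.3535 bits

1.3535 bits


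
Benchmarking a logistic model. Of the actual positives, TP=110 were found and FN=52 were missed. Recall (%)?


Recall = TP/(TP+FN)
= 110/(110+52)
= 110/162 = 67.9%

67.9%


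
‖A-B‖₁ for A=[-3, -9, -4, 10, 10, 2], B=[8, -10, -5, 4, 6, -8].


d = |-3-8| + |-9+ 10| + |-4+ 5| + |10-4| + |10-6| + |2+ 8|
  = 11 + 1 + 1 + 6 + 4 + 10
  = 33

33


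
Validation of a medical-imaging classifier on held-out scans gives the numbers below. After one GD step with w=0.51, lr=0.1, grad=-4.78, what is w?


w_new = w - α·∇
= 0.51 - 0.1·-4.78
= 0.51 + 0.478
= 0.988

0.988


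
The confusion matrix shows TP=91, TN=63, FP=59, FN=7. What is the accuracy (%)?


Accuracy = (TP+TN)/(TP+TN+FP+FN)
= (91+63)/(220)
= 154/220 = 70.0%

70.0%


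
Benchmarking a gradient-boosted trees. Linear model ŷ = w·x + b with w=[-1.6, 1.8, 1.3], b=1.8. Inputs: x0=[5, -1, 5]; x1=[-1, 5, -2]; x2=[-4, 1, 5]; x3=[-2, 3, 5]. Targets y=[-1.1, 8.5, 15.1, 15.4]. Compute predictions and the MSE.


ŷ0 = (-1.6)·(5) + (1.8)·(-1) + (1.3)·(5) + 1.8 = -1.5
ŷ1 = (-1.6)·(-1) + (1.8)·(5) + (1.3)·(-2) + 1.8 = 9.8
ŷ2 = (-1.6)·(-4) + (1.8)·(1) + (1.3)·(5) + 1.8 = 16.5
ŷ3 = (-1.6)·(-2) + (1.8)·(3) + (1.3)·(5) + 1.8 = 16.9
errors² = [0.16, 1.69, 1.96, 2.25]
MSE = 6.0600/4 = 1.515

1.515


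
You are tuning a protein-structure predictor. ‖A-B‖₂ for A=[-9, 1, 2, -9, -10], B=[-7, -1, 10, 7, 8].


d = √((-9+ 7)² + (1+ 1)² + (2-10)² + (-9-7)² + (-10-8)²)
  = √(4 + 4 + 64 + 256 + 324)
  = √652 = 25.5343

25.5343


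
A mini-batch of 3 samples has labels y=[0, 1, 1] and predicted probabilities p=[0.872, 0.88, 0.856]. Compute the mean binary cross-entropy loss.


L[0] = -ln(1-0.872) = -ln(0.128) = 2.0557
L[1] = -ln(0.88) = 0.1278
L[2] = -ln(0.856) = 0.1555
mean = (2.0557 + 0.1278 + 0.1555)/3 = 0.7797

0.7797


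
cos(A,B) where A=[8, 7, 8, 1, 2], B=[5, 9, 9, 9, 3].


A·B = 8·5 + 7·9 + 8·9 + 1·9 + 2·3 = 190
‖A‖ = √182 = 13.4907, ‖B‖ = √277 = 16.6433
cos = 190/(√182·√277) = 190/√50414 = 0.8462

0.8462


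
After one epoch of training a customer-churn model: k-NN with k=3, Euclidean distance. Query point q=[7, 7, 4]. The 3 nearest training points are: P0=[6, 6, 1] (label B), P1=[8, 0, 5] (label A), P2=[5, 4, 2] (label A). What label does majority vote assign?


d(q,P0) = 3.3166  (label B)
d(q,P1) = 7.1414  (label A)
d(q,P2) = 4.1231  (label A)
Votes: A=2, B=1
Majority → A

A


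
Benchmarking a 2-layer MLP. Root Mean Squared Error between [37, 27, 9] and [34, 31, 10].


MSE = 26/3 = 8.6667
RMSE = √(26/3) = 2.9439

2.9439


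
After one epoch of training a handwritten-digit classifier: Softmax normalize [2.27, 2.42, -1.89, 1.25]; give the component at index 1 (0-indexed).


Exponentials: e^2.27=9.6794, e^2.42=11.2459, e^-1.89=0.1511, e^1.25=3.4903
Sum = 24.5667
Softmax = [0.394, 0.4578, 0.0061, 0.1421]
p[1] = 11.2459/24.5667 = 0.4578

0.4578


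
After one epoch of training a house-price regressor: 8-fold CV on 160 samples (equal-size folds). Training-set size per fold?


Fold size = 160/8 = 20
Training per fold = 160 - 20 = 140

140


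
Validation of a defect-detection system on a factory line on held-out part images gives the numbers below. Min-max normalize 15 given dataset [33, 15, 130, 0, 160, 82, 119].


min=0, max=160
(15-0)/(160-0) = 15/160 = 0.0938

0.0938


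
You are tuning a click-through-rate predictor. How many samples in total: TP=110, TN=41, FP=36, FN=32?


Total = TP + TN + FP + FN
= 110 + 41 + 36 + 32
= 219
(Predicted positive: 146, predicted negative: 73)

219


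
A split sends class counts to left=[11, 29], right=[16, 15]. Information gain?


Parent = [27, 44], H_parent = 0.9582
H_left = 0.8485 (n=40), H_right = 0.9992 (n=31)
H_children = (40/71)·0.8485 + (31/71)·0.9992 = 0.9143
IG = 0.9582 - 0.9143 = 0.0439

0.0439


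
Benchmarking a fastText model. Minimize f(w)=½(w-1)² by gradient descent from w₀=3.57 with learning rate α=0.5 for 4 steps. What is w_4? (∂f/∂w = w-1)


step 1: grad = 3.57-1 = 2.57; w = 3.57 - 0.5·(2.57) = 2.285
step 2: grad = 2.285-1 = 1.285; w = 2.285 - 0.5·(1.285) = 1.6425
step 3: grad = 1.6425-1 = 0.6425; w = 1.6425 - 0.5·(0.6425) = 1.32125
step 4: grad = 1.32125-1 = 0.32125; w = 1.32125 - 0.5·(0.32125) = 1.160625

1.160625


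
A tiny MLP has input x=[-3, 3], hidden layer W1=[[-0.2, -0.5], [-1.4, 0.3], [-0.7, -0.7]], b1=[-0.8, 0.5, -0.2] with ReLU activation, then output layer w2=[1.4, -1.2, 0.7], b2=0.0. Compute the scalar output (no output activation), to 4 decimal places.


z1[0] = (-0.2)·(-3) + (-0.5)·(3) - 0.8 = -1.7
z1[1] = (-1.4)·(-3) + (0.3)·(3) + 0.5 = 5.6
z1[2] = (-0.7)·(-3) + (-0.7)·(3) - 0.2 = -0.2
h = ReLU(z1) = [0.0, 5.6, 0.0]
output = (1.4)·(0.0) + (-1.2)·(5.6) + (0.7)·(0.0) + 0.0 = -6.72

-6.72


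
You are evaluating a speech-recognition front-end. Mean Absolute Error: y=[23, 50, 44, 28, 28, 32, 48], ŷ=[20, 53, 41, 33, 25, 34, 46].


Absolute errors: |23-20|=3, |50-53|=3, |44-41|=3, |28-33|=5, |28-25|=3, |32-34|=2, |48-46|=2
Sum = 21
MAE = 21/7 = 3

3


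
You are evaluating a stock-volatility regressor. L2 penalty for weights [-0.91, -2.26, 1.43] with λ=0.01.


‖w‖₂² = (-0.91)² + (-2.26)² + (1.43)²
     = 0.8281 + 5.1076 + 2.0449
     = 7.9806
λ·‖w‖₂² = 0.01·7.9806 = 0.079806

0.079806


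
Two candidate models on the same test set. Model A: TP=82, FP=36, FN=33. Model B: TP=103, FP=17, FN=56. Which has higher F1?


Model A: P=82/118=0.6949, R=82/115=0.713, F1=2PR/(P+R)=2TP/(2TP+FP+FN)=164/233=0.7039
Model B: P=103/120=0.8583, R=103/159=0.6478, F1=2PR/(P+R)=2TP/(2TP+FP+FN)=206/279=0.7384
0.7039 < 0.7384 → Model B

Model B


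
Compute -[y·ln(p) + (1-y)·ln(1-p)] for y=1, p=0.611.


BCE = -[y·ln(p) + (1-y)·ln(1-p)]
= -1·ln(0.611) - 0
= -ln(0.611) = 0.4927

0.4927


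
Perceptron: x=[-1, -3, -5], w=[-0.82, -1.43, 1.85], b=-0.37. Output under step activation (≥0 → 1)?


z = (-1)·(-0.82) + (-3)·(-1.43) + (-5)·(1.85) - 0.37
  = -4.51
step(z) = 0 (z<0)

0


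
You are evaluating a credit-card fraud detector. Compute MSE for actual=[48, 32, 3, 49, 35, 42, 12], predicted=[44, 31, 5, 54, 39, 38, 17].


Squared errors: (48-44)²=16, (32-31)²=1, (3-5)²=4, (49-54)²=25, (35-39)²=16, (42-38)²=16, (12-17)²=25
Sum = 103
MSE = 103/7 = 103/7

103/7


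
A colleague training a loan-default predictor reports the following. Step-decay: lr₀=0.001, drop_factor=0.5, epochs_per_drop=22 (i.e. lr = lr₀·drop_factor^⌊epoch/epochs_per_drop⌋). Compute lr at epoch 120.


n_drops = ⌊120/22⌋ = 5
lr = 0.001·0.5^5 = 0.001·0.03125 = 0.00003125

0.00003125


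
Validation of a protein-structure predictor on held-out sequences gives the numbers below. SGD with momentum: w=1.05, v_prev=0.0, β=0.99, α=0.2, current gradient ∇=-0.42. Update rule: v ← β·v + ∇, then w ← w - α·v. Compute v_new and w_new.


v_new = 0.99·0.0 - 0.42 = 0 - 0.42 = -0.42
w_new = 1.05 - 0.2·-0.42 = 1.05 + 0.084 = 1.134

v_new=-0.42, w_new=1.134


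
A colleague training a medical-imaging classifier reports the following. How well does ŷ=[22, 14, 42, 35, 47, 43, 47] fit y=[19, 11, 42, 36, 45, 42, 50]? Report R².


ȳ = 35
SS_res = Σ(y-ŷ)² = 33
SS_tot = Σ(y-ȳ)² = 1256
R² = 1 - SS_res/SS_tot = 1 - 0.0263 = 0.9737

0.9737


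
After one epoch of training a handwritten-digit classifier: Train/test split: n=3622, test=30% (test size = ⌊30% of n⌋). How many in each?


Test = ⌊3622·30/100⌋ = 1086
Train = 3622 - 1086 = 2536

Train: 2536, Test: 1086


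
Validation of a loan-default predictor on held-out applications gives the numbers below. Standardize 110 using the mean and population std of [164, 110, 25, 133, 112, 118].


μ = 110.3333, σ = 42.3031
z = (110 - 110.3333)/42.3031 = -0.0079

-0.0079


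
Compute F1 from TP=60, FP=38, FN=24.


Precision = 60/98 = 0.6122
Recall = 60/84 = 0.7143
F1 = 2·P·R/(P+R) = 2·TP/(2·TP+FP+FN) = 120/(120+38+24) = 120/182 = 0.6593

0.6593


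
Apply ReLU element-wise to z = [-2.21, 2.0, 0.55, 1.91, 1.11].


ReLU(-2.21) = max(0, -2.21) = 0.0
ReLU(2.0) = max(0, 2.0) = 2.0
ReLU(0.55) = max(0, 0.55) = 0.55
ReLU(1.91) = max(0, 1.91) = 1.91
ReLU(1.11) = max(0, 1.11) = 1.11
result = [0.0, 2.0, 0.55, 1.91, 1.11]

[0.0, 2.0, 0.55, 1.91, 1.11]


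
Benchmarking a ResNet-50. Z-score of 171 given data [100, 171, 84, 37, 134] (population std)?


μ = 105.2, σ = 45.3581
z = (171 - 105.2)/45.3581 = 1.4507

1.4507


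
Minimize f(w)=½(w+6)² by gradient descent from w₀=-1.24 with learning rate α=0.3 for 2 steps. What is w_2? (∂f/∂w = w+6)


step 1: grad = -1.24+6 = 4.76; w = -1.24 - 0.3·(4.76) = -2.668
step 2: grad = -2.668+6 = 3.332; w = -2.668 - 0.3·(3.332) = -3.6676

-3.6676


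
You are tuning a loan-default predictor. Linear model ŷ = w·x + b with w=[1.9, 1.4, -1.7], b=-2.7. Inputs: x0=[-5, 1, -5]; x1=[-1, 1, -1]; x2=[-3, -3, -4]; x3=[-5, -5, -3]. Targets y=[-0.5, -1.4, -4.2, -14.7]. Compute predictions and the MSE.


ŷ0 = (1.9)·(-5) + (1.4)·(1) + (-1.7)·(-5) - 2.7 = -2.3
ŷ1 = (1.9)·(-1) + (1.4)·(1) + (-1.7)·(-1) - 2.7 = -1.5
ŷ2 = (1.9)·(-3) + (1.4)·(-3) + (-1.7)·(-4) - 2.7 = -5.8
ŷ3 = (1.9)·(-5) + (1.4)·(-5) + (-1.7)·(-3) - 2.7 = -14.1
errors² = [3.24, 0.01, 2.56, 0.36]
MSE = 6.1700/4 = 1.5425

1.5425


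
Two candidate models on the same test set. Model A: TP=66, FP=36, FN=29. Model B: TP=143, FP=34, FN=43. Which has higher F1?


Model A: P=66/102=0.6471, R=66/95=0.6947, F1=2PR/(P+R)=2TP/(2TP+FP+FN)=132/197=0.6701
Model B: P=143/177=0.8079, R=143/186=0.7688, F1=2PR/(P+R)=2TP/(2TP+FP+FN)=286/363=0.7879
0.6701 < 0.7879 → Model B

Model B


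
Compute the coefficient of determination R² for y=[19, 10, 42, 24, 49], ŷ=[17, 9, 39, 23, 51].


ȳ = 28.8
SS_res = Σ(y-ŷ)² = 19
SS_tot = Σ(y-ȳ)² = 1054.8
R² = 1 - SS_res/SS_tot = 1 - 0.018 = 0.982

0.982


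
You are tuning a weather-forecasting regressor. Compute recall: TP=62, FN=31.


Recall = TP/(TP+FN)
= 62/(62+31)
= 62/93 = 66.67%

66.67%


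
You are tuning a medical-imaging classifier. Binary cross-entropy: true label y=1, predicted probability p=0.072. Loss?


BCE = -[y·ln(p) + (1-y)·ln(1-p)]
= -1·ln(0.072) - 0
= -ln(0.072) = 2.6311

2.6311


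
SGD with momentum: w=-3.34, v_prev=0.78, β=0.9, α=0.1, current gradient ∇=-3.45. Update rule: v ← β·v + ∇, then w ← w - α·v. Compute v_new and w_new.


v_new = 0.9·0.78 - 3.45 = 0.702 - 3.45 = -2.748
w_new = -3.34 - 0.1·-2.748 = -3.34 + 0.2748 = -3.0652

v_new=-2.748, w_new=-3.0652


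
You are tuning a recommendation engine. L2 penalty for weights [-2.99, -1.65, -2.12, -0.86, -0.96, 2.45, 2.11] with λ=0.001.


‖w‖₂² = (-2.99)² + (-1.65)² + (-2.12)² + (-0.86)² + (-0.96)² + (2.45)² + (2.11)²
     = 8.9401 + 2.7225 + 4.4944 + 0.7396 + 0.9216 + 6.0025 + 4.4521
     = 28.2728
λ·‖w‖₂² = 0.001·28.2728 = 0.028273

0.028273


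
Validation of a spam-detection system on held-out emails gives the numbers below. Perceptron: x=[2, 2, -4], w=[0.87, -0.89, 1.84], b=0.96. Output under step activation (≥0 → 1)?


z = (2)·(0.87) + (2)·(-0.89) + (-4)·(1.84) + 0.96
  = -6.44
step(z) = 0 (z<0)

0


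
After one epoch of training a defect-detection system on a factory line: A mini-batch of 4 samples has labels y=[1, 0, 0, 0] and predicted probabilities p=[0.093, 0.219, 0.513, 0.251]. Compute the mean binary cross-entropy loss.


L[0] = -ln(0.093) = 2.3752
L[1] = -ln(1-0.219) = -ln(0.781) = 0.2472
L[2] = -ln(1-0.513) = -ln(0.487) = 0.7195
L[3] = -ln(1-0.251) = -ln(0.749) = 0.289
mean = (2.3752 + 0.2472 + 0.7195 + 0.289)/4 = 0.9077

0.9077


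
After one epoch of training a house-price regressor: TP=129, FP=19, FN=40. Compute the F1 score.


Precision = 129/148 = 0.8716
Recall = 129/169 = 0.7633
F1 = 2·P·R/(P+R) = 2·TP/(2·TP+FP+FN) = 258/(258+19+40) = 258/317 = 0.8139

0.8139


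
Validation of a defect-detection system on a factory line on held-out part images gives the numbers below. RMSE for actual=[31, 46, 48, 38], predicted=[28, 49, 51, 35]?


MSE = 36/4 = 9
RMSE = √(36/4) = 3.0

3.0


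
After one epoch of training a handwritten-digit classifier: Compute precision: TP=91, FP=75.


Precision = TP/(TP+FP)
= 91/(91+75)
= 91/166 = 54.82%

54.82%


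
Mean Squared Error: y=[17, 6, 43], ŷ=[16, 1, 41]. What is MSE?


Squared errors: (17-16)²=1, (6-1)²=25, (43-41)²=4
Sum = 30
MSE = 30/3 = 10

10


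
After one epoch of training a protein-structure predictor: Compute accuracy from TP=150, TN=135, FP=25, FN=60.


Accuracy = (TP+TN)/(TP+TN+FP+FN)
= (150+135)/(370)
= 285/370 = 77.03%

77.03%


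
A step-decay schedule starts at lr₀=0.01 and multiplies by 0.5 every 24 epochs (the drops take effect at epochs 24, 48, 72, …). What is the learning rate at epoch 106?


n_drops = ⌊106/24⌋ = 4
lr = 0.01·0.5^4 = 0.01·0.0625 = 0.000625

0.000625


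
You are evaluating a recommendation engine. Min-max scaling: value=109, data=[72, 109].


min=72, max=109
(109-72)/(109-72) = 37/37 = 1.0

1.0


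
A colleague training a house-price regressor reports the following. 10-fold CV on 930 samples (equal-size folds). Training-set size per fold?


Fold size = 930/10 = 93
Training per fold = 930 - 93 = 837

837


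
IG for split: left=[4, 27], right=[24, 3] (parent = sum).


Parent = [28, 30], H_parent = 0.9991
H_left = 0.5548 (n=31), H_right = 0.5033 (n=27)
H_children = (31/58)·0.5548 + (27/58)·0.5033 = 0.5308
IG = 0.9991 - 0.5308 = 0.4683

0.4683


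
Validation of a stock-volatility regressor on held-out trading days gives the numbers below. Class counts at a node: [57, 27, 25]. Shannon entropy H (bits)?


Probabilities: [57/109, 27/109, 25/109] ≈ [0.5229, 0.2477, 0.2294]
H = -((57/109)·log₂(57/109) + (27/109)·log₂(27/109) + (25/109)·log₂(25/109))
  = 1.475 bits

1.475 bits


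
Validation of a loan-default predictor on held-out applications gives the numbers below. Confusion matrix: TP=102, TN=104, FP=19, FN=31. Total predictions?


Total = TP + TN + FP + FN
= 102 + 104 + 19 + 31
= 256
(Predicted positive: 121, predicted negative: 135)

256


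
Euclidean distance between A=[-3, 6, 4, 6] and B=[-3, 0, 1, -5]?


d = √((-3+ 3)² + (6-0)² + (4-1)² + (6+ 5)²)
  = √(0 + 36 + 9 + 121)
  = √166 = 12.8841

12.8841


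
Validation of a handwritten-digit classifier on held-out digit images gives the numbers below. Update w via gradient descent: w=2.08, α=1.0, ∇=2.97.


w_new = w - α·∇
= 2.08 - 1.0·2.97
= 2.08 - 2.97
= -0.89

-0.89


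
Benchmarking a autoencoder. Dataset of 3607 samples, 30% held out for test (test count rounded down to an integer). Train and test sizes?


Test = ⌊3607·30/100⌋ = 1082
Train = 3607 - 1082 = 2525

Train: 2525, Test: 1082


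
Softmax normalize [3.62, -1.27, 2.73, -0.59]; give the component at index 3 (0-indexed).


Exponentials: e^3.62=37.3376, e^-1.27=0.2808, e^2.73=15.3329, e^-0.59=0.5543
Sum = 53.5056
Softmax = [0.6978, 0.0052, 0.2866, 0.0104]
p[3] = 0.5543/53.5056 = 0.0104

0.0104


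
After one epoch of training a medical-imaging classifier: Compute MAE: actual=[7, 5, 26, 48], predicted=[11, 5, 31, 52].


Absolute errors: |7-11|=4, |5-5|=0, |26-31|=5, |48-52|=4
Sum = 13
MAE = 13/4 = 13/4

13/4


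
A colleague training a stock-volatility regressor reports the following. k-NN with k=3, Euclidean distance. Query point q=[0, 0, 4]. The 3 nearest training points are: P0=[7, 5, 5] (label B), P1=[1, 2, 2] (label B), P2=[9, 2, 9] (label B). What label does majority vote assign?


d(q,P0) = 8.6603  (label B)
d(q,P1) = 3.0  (label B)
d(q,P2) = 10.4881  (label B)
Votes: A=0, B=3
Majority → B

B


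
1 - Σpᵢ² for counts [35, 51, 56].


Probabilities: [35/142, 51/142, 56/142] ≈ [0.2465, 0.3592, 0.3944]
Σpᵢ² = (1225 + 2601 + 3136)/142² = 6962/20164
Gini = 1 - Σpᵢ² = 1 - 6962/20164 = 0.6547

0.6547


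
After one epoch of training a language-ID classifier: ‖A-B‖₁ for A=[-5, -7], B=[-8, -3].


d = |-5+ 8| + |-7+ 3|
  = 3 + 4
  = 7

7


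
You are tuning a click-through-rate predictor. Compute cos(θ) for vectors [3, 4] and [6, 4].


A·B = 3·6 + 4·4 = 34
‖A‖ = √25 = 5, ‖B‖ = √52 = 7.2111
cos = 34/(√25·√52) = 34/√1300 = 0.943

0.943


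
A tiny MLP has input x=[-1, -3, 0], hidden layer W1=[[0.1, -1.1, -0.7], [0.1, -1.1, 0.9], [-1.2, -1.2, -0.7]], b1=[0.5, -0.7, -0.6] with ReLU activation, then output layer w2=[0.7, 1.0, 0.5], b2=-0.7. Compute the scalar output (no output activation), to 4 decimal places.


z1[0] = (0.1)·(-1) + (-1.1)·(-3) + (-0.7)·(0) + 0.5 = 3.7
z1[1] = (0.1)·(-1) + (-1.1)·(-3) + (0.9)·(0) - 0.7 = 2.5
z1[2] = (-1.2)·(-1) + (-1.2)·(-3) + (-0.7)·(0) - 0.6 = 4.2
h = ReLU(z1) = [3.7, 2.5, 4.2]
output = (0.7)·(3.7) + (1.0)·(2.5) + (0.5)·(4.2) - 0.7 = 6.49

6.49


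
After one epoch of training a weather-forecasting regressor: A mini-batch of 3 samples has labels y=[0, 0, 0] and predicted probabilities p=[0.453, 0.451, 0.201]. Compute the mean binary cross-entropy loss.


L[0] = -ln(1-0.453) = -ln(0.547) = 0.6033
L[1] = -ln(1-0.451) = -ln(0.549) = 0.5997
L[2] = -ln(1-0.201) = -ln(0.799) = 0.2244
mean = (0.6033 + 0.5997 + 0.2244)/3 = 0.4758

0.4758


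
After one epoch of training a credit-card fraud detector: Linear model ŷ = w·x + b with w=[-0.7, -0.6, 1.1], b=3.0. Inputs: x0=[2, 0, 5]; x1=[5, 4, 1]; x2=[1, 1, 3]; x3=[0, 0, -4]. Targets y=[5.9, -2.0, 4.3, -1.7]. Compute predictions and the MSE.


ŷ0 = (-0.7)·(2) + (-0.6)·(0) + (1.1)·(5) + 3.0 = 7.1
ŷ1 = (-0.7)·(5) + (-0.6)·(4) + (1.1)·(1) + 3.0 = -1.8
ŷ2 = (-0.7)·(1) + (-0.6)·(1) + (1.1)·(3) + 3.0 = 5.0
ŷ3 = (-0.7)·(0) + (-0.6)·(0) + (1.1)·(-4) + 3.0 = -1.4
errors² = [1.44, 0.04, 0.49, 0.09]
MSE = 2.0600/4 = 0.515

0.515


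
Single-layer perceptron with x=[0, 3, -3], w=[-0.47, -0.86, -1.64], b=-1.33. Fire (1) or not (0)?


z = (0)·(-0.47) + (3)·(-0.86) + (-3)·(-1.64) - 1.33
  = 1.01
step(z) = 1 (z≥0)

1


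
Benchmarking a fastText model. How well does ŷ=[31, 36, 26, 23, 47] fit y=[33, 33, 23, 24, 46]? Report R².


ȳ = 31.8
SS_res = Σ(y-ŷ)² = 24
SS_tot = Σ(y-ȳ)² = 342.8
R² = 1 - SS_res/SS_tot = 1 - 0.07 = 0.93

0.93


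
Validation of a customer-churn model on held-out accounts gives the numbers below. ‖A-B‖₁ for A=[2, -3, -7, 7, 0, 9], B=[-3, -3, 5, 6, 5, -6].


d = |2+ 3| + |-3+ 3| + |-7-5| + |7-6| + |0-5| + |9+ 6|
  = 5 + 0 + 12 + 1 + 5 + 15
  = 38

38


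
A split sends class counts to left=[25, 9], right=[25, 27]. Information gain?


Parent = [50, 36], H_parent = 0.9808
H_left = 0.8338 (n=34), H_right = 0.9989 (n=52)
H_children = (34/86)·0.8338 + (52/86)·0.9989 = 0.9336
IG = 0.9808 - 0.9336 = 0.0472

0.0472


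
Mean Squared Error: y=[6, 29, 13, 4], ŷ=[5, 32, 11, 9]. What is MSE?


Squared errors: (6-5)²=1, (29-32)²=9, (13-11)²=4, (4-9)²=25
Sum = 39
MSE = 39/4 = 39/4

39/4


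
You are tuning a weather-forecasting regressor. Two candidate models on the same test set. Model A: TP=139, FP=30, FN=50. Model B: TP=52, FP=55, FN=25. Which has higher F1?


Model A: P=139/169=0.8225, R=139/189=0.7354, F1=2PR/(P+R)=2TP/(2TP+FP+FN)=278/358=0.7765
Model B: P=52/107=0.486, R=52/77=0.6753, F1=2PR/(P+R)=2TP/(2TP+FP+FN)=104/184=0.5652
0.7765 > 0.5652 → Model A

Model A


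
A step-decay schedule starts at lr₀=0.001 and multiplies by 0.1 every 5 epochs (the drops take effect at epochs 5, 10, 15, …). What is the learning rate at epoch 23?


n_drops = ⌊23/5⌋ = 4
lr = 0.001·0.1^4 = 0.001·0.0001 = 0.0000001

0.0000001


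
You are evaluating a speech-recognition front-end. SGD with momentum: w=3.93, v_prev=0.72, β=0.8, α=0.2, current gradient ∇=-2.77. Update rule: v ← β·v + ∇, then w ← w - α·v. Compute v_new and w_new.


v_new = 0.8·0.72 - 2.77 = 0.576 - 2.77 = -2.194
w_new = 3.93 - 0.2·-2.194 = 3.93 + 0.4388 = 4.3688

v_new=-2.194, w_new=4.3688


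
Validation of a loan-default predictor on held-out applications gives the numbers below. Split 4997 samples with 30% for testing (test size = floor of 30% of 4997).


Test = ⌊4997·30/100⌋ = 1499
Train = 4997 - 1499 = 3498

Train: 3498, Test: 1499


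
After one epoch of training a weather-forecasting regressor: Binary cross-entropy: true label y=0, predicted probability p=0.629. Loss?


BCE = -[y·ln(p) + (1-y)·ln(1-p)]
= -0 - 1·ln(1-0.629)
= -ln(0.371) = 0.9916

0.9916


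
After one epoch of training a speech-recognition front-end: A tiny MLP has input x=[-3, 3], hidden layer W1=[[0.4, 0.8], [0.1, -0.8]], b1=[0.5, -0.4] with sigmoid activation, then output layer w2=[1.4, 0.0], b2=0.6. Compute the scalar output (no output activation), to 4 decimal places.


z1[0] = (0.4)·(-3) + (0.8)·(3) + 0.5 = 1.7
z1[1] = (0.1)·(-3) + (-0.8)·(3) - 0.4 = -3.1
h = sigmoid(z1) = [0.8455, 0.0431]
output = (1.4)·(0.8455) + (0.0)·(0.0431) + 0.6 = 1.7837

1.7837


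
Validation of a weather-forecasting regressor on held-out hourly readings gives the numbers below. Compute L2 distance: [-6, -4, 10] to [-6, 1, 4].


d = √((-6+ 6)² + (-4-1)² + (10-4)²)
  = √(0 + 25 + 36)
  = √61 = 7.8102

7.8102


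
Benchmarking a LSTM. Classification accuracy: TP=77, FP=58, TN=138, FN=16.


Accuracy = (TP+TN)/(TP+TN+FP+FN)
= (77+138)/(289)
= 215/289 = 74.39%

74.39%


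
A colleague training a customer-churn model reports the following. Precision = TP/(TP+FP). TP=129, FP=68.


Precision = TP/(TP+FP)
= 129/(129+68)
= 129/197 = 65.48%

65.48%


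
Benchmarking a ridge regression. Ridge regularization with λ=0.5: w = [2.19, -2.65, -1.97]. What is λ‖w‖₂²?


‖w‖₂² = (2.19)² + (-2.65)² + (-1.97)²
     = 4.7961 + 7.0225 + 3.8809
     = 15.6995
λ·‖w‖₂² = 0.5·15.6995 = 7.84975

7.84975


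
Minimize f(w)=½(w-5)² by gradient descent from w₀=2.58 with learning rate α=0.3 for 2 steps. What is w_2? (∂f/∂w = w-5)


step 1: grad = 2.58-5 = -2.42; w = 2.58 - 0.3·(-2.42) = 3.306
step 2: grad = 3.306-5 = -1.694; w = 3.306 - 0.3·(-1.694) = 3.8142

3.8142


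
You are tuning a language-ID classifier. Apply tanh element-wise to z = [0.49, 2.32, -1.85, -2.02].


tanh(0.49) = 0.4542
tanh(2.32) = 0.9809
tanh(-1.85) = -0.9517
tanh(-2.02) = -0.9654
result = [0.4542, 0.9809, -0.9517, -0.9654]

[0.4542, 0.9809, -0.9517, -0.9654]


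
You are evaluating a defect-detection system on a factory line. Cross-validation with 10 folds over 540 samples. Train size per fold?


Fold size = 540/10 = 54
Training per fold = 540 - 54 = 486

486


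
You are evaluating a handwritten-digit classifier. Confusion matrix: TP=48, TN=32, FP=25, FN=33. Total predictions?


Total = TP + TN + FP + FN
= 48 + 32 + 25 + 33
= 138
(Predicted positive: 73, predicted negative: 65)

138


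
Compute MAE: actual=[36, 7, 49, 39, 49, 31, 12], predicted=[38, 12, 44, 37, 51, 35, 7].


Absolute errors: |36-38|=2, |7-12|=5, |49-44|=5, |39-37|=2, |49-51|=2, |31-35|=4, |12-7|=5
Sum = 25
MAE = 25/7 = 25/7

25/7


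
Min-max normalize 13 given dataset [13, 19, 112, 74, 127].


min=13, max=127
(13-13)/(127-13) = 0/114 = 0.0

0.0


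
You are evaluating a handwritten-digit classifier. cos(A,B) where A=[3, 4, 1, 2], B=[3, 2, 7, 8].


A·B = 3·3 + 4·2 + 1·7 + 2·8 = 40
‖A‖ = √30 = 5.4772, ‖B‖ = √126 = 11.225
cos = 40/(√30·√126) = 40/√3780 = 0.6506

0.6506


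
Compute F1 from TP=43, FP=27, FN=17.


Precision = 43/70 = 0.6143
Recall = 43/60 = 0.7167
F1 = 2·P·R/(P+R) = 2·TP/(2·TP+FP+FN) = 86/(86+27+17) = 86/130 = 0.6615

0.6615


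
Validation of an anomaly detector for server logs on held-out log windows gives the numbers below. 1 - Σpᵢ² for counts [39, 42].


Probabilities: [39/81, 42/81] ≈ [0.4815, 0.5185]
Σpᵢ² = (1521 + 1764)/81² = 3285/6561
Gini = 1 - Σpᵢ² = 1 - 3285/6561 = 0.4993

0.4993


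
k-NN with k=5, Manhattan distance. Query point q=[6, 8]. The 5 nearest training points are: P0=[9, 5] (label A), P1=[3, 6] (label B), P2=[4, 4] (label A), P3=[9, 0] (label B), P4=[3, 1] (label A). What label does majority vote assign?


d(q,P0) = 6  (label A)
d(q,P1) = 5  (label B)
d(q,P2) = 6  (label A)
d(q,P3) = 11  (label B)
d(q,P4) = 10  (label A)
Votes: A=3, B=2
Majority → A

A


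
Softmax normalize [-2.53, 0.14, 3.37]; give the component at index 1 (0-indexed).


Exponentials: e^-2.53=0.0797, e^0.14=1.1503, e^3.37=29.0785
Sum = 30.3085
Softmax = [0.0026, 0.038, 0.9594]
p[1] = 1.1503/30.3085 = 0.038

0.038


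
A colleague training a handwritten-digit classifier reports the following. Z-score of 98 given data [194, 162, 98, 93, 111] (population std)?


μ = 131.6, σ = 39.6515
z = (98 - 131.6)/39.6515 = -0.8474

-0.8474


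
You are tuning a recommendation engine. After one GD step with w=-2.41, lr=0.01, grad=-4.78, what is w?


w_new = w - α·∇
= -2.41 - 0.01·-4.78
= -2.41 + 0.0478
= -2.3622

-2.3622


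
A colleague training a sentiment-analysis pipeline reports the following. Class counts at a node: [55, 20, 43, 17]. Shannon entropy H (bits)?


Probabilities: [55/135, 20/135, 43/135, 17/135] ≈ [0.4074, 0.1481, 0.3185, 0.1259]
H = -((55/135)·log₂(55/135) + (20/135)·log₂(20/135) + (43/135)·log₂(43/135) + (17/135)·log₂(17/135))
  = 1.8381 bits

1.8381 bits


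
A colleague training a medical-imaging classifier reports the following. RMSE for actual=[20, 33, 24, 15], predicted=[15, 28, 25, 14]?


MSE = 52/4 = 13
RMSE = √(52/4) = 3.6056

3.6056


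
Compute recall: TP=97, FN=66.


Recall = TP/(TP+FN)
= 97/(97+66)
= 97/163 = 59.51%

59.51%


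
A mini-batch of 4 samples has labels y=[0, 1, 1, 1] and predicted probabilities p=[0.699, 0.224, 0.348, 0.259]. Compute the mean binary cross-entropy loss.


L[0] = -ln(1-0.699) = -ln(0.301) = 1.2006
L[1] = -ln(0.224) = 1.4961
L[2] = -ln(0.348) = 1.0556
L[3] = -ln(0.259) = 1.3509
mean = (1.2006 + 1.4961 + 1.0556 + 1.3509)/4 = 1.2758

1.2758


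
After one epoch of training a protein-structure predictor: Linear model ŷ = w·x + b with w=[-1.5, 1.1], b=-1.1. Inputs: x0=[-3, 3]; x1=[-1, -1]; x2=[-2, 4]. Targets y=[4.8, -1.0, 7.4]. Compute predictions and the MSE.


ŷ0 = (-1.5)·(-3) + (1.1)·(3) - 1.1 = 6.7
ŷ1 = (-1.5)·(-1) + (1.1)·(-1) - 1.1 = -0.7
ŷ2 = (-1.5)·(-2) + (1.1)·(4) - 1.1 = 6.3
errors² = [3.61, 0.09, 1.21]
MSE = 4.9100/3 = 1.6367

1.6367


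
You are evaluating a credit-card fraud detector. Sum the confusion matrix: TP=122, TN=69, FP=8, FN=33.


Total = TP + TN + FP + FN
= 122 + 69 + 8 + 33
= 232
(Predicted positive: 130, predicted negative: 102)

232


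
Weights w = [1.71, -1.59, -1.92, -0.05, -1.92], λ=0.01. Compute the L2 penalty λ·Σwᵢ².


‖w‖₂² = (1.71)² + (-1.59)² + (-1.92)² + (-0.05)² + (-1.92)²
     = 2.9241 + 2.5281 + 3.6864 + 0.0025 + 3.6864
     = 12.8275
λ·‖w‖₂² = 0.01·12.8275 = 0.128275

0.128275


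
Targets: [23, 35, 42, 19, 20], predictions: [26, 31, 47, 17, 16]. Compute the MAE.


Absolute errors: |23-26|=3, |35-31|=4, |42-47|=5, |19-17|=2, |20-16|=4
Sum = 18
MAE = 18/5 = 18/5

18/5


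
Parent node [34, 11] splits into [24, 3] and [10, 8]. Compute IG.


Parent = [34, 11], H_parent = 0.8024
H_left = 0.5033 (n=27), H_right = 0.9911 (n=18)
H_children = (27/45)·0.5033 + (18/45)·0.9911 = 0.6984
IG = 0.8024 - 0.6984 = 0.104

0.104


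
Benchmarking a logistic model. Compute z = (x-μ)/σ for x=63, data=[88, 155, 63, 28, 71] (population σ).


μ = 81, σ = 41.8521
z = (63 - 81)/41.8521 = -0.4301

-0.4301


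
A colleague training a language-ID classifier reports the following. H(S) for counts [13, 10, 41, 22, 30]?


Probabilities: [13/116, 10/116, 41/116, 22/116, 30/116] ≈ [0.1121, 0.0862, 0.3534, 0.1897, 0.2586]
H = -((13/116)·log₂(13/116) + (10/116)·log₂(10/116) + (41/116)·log₂(41/116) + (22/116)·log₂(22/116) + (30/116)·log₂(30/116))
  = 2.1485 bits

2.1485 bits


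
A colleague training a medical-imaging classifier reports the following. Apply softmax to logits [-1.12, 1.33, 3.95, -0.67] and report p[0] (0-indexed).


Exponentials: e^-1.12=0.3263, e^1.33=3.781, e^3.95=51.9354, e^-0.67=0.5117
Sum = 56.5544
Softmax = [0.0058, 0.0669, 0.9183, 0.009]
p[0] = 0.3263/56.5544 = 0.0058

0.0058


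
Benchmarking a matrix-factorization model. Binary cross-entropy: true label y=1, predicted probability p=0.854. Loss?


BCE = -[y·ln(p) + (1-y)·ln(1-p)]
= -1·ln(0.854) - 0
= -ln(0.854) = 0.1578

0.1578


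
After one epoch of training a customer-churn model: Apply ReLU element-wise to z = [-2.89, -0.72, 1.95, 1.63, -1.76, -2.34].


ReLU(-2.89) = max(0, -2.89) = 0.0
ReLU(-0.72) = max(0, -0.72) = 0.0
ReLU(1.95) = max(0, 1.95) = 1.95
ReLU(1.63) = max(0, 1.63) = 1.63
ReLU(-1.76) = max(0, -1.76) = 0.0
ReLU(-2.34) = max(0, -2.34) = 0.0
result = [0.0, 0.0, 1.95, 1.63, 0.0, 0.0]

[0.0, 0.0, 1.95, 1.63, 0.0, 0.0]


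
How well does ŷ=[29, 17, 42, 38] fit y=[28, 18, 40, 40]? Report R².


ȳ = 31.5
SS_res = Σ(y-ŷ)² = 10
SS_tot = Σ(y-ȳ)² = 339
R² = 1 - SS_res/SS_tot = 1 - 0.0295 = 0.9705

0.9705


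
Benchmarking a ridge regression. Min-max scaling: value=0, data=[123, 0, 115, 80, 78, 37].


min=0, max=123
(0-0)/(123-0) = 0/123 = 0.0

0.0


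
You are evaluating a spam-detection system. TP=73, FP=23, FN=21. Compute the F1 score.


Precision = 73/96 = 0.7604
Recall = 73/94 = 0.7766
F1 = 2·P·R/(P+R) = 2·TP/(2·TP+FP+FN) = 146/(146+23+21) = 146/190 = 0.7684

0.7684


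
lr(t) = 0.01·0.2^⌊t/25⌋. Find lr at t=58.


n_drops = ⌊58/25⌋ = 2
lr = 0.01·0.2^2 = 0.01·0.04 = 0.0004

0.0004


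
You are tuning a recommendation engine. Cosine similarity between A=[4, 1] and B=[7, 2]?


A·B = 4·7 + 1·2 = 30
‖A‖ = √17 = 4.1231, ‖B‖ = √53 = 7.2801
cos = 30/(√17·√53) = 30/√901 = 0.9994

0.9994


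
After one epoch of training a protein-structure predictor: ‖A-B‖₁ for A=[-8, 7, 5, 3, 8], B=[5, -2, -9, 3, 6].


d = |-8-5| + |7+ 2| + |5+ 9| + |3-3| + |8-6|
  = 13 + 9 + 14 + 0 + 2
  = 38

38


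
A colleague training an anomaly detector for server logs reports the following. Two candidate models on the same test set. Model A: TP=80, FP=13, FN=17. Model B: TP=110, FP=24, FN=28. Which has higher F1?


Model A: P=80/93=0.8602, R=80/97=0.8247, F1=2PR/(P+R)=2TP/(2TP+FP+FN)=160/190=0.8421
Model B: P=110/134=0.8209, R=110/138=0.7971, F1=2PR/(P+R)=2TP/(2TP+FP+FN)=220/272=0.8088
0.8421 > 0.8088 → Model A

Model A


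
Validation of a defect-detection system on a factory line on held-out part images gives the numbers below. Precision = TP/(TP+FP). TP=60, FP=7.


Precision = TP/(TP+FP)
= 60/(60+7)
= 60/67 = 89.55%

89.55%


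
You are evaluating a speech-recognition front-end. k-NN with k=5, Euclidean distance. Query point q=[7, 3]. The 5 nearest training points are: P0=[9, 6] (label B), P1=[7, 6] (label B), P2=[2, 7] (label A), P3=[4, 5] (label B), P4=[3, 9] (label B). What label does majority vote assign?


d(q,P0) = 3.6056  (label B)
d(q,P1) = 3.0  (label B)
d(q,P2) = 6.4031  (label A)
d(q,P3) = 3.6056  (label B)
d(q,P4) = 7.2111  (label B)
Votes: A=1, B=4
Majority → B

B


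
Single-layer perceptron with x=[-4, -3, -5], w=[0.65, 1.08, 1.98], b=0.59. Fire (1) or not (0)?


z = (-4)·(0.65) + (-3)·(1.08) + (-5)·(1.98) + 0.59
  = -15.15
step(z) = 0 (z<0)

0


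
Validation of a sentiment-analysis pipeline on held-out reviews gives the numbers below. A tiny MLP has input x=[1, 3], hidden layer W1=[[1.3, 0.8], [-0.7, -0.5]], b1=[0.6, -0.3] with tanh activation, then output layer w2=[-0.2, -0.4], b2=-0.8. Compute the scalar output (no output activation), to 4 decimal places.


z1[0] = (1.3)·(1) + (0.8)·(3) + 0.6 = 4.3
z1[1] = (-0.7)·(1) + (-0.5)·(3) - 0.3 = -2.5
h = tanh(z1) = [0.9996, -0.9866]
output = (-0.2)·(0.9996) + (-0.4)·(-0.9866) - 0.8 = -0.6053

-0.6053


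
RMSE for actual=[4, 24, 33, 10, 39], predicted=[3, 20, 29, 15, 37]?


MSE = 62/5 = 12.4
RMSE = √(62/5) = 3.5214

3.5214


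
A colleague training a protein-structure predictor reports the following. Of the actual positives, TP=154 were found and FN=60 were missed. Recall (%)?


Recall = TP/(TP+FN)
= 154/(154+60)
= 154/214 = 71.96%

71.96%


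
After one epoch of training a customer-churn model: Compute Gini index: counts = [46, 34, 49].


Probabilities: [46/129, 34/129, 49/129] ≈ [0.3566, 0.2636, 0.3798]
Σpᵢ² = (2116 + 1156 + 2401)/129² = 5673/16641
Gini = 1 - Σpᵢ² = 1 - 5673/16641 = 0.6591

0.6591


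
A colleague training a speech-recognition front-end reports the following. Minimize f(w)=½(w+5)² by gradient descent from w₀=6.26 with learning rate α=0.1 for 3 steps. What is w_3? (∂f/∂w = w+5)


step 1: grad = 6.26+5 = 11.26; w = 6.26 - 0.1·(11.26) = 5.134
step 2: grad = 5.134+5 = 10.134; w = 5.134 - 0.1·(10.134) = 4.1206
step 3: grad = 4.1206+5 = 9.1206; w = 4.1206 - 0.1·(9.1206) = 3.20854

3.20854


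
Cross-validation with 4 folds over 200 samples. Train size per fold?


Fold size = 200/4 = 50
Training per fold = 200 - 50 = 150

150


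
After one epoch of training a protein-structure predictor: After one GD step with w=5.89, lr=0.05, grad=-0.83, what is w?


w_new = w - α·∇
= 5.89 - 0.05·-0.83
= 5.89 + 0.0415
= 5.9315

5.9315


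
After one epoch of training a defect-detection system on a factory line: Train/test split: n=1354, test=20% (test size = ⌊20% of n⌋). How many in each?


Test = ⌊1354·20/100⌋ = 270
Train = 1354 - 270 = 1084

Train: 1084, Test: 270


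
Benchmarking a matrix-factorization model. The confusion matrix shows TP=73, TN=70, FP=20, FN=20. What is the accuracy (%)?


Accuracy = (TP+TN)/(TP+TN+FP+FN)
= (73+70)/(183)
= 143/183 = 78.14%

78.14%


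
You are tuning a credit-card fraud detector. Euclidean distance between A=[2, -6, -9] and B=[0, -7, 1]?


d = √((2-0)² + (-6+ 7)² + (-9-1)²)
  = √(4 + 1 + 100)
  = √105 = 10.247

10.247


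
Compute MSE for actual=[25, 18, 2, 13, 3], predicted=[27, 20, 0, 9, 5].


Squared errors: (25-27)²=4, (18-20)²=4, (2-0)²=4, (13-9)²=16, (3-5)²=4
Sum = 32
MSE = 32/5 = 32/5

32/5


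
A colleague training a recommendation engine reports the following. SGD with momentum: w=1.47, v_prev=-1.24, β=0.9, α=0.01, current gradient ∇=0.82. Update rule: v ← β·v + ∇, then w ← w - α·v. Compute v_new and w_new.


v_new = 0.9·-1.24 + 0.82 = -1.116 + 0.82 = -0.296
w_new = 1.47 - 0.01·-0.296 = 1.47 + 0.00296 = 1.47296

v_new=-0.296, w_new=1.47296


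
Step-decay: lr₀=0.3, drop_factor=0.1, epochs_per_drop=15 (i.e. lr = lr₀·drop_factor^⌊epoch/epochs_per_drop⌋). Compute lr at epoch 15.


n_drops = ⌊15/15⌋ = 1
lr = 0.3·0.1^1 = 0.3·0.1 = 0.03

0.03


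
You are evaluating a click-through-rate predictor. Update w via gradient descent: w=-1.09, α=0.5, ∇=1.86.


w_new = w - α·∇
= -1.09 - 0.5·1.86
= -1.09 - 0.93
= -2.02

-2.02


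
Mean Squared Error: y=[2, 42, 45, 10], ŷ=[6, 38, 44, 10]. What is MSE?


Squared errors: (2-6)²=16, (42-38)²=16, (45-44)²=1, (10-10)²=0
Sum = 33
MSE = 33/4 = 33/4

33/4


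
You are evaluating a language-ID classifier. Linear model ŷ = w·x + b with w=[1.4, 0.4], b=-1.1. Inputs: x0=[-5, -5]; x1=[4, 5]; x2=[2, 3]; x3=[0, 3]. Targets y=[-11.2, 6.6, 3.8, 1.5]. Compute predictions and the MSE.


ŷ0 = (1.4)·(-5) + (0.4)·(-5) - 1.1 = -10.1
ŷ1 = (1.4)·(4) + (0.4)·(5) - 1.1 = 6.5
ŷ2 = (1.4)·(2) + (0.4)·(3) - 1.1 = 2.9
ŷ3 = (1.4)·(0) + (0.4)·(3) - 1.1 = 0.1
errors² = [1.21, 0.01, 0.81, 1.96]
MSE = 3.9900/4 = 0.9975

0.9975


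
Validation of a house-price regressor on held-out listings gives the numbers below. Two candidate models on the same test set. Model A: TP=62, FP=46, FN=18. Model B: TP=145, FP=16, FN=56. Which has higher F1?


Model A: P=62/108=0.5741, R=62/80=0.775, F1=2PR/(P+R)=2TP/(2TP+FP+FN)=124/188=0.6596
Model B: P=145/161=0.9006, R=145/201=0.7214, F1=2PR/(P+R)=2TP/(2TP+FP+FN)=290/362=0.8011
0.6596 < 0.8011 → Model B

Model B


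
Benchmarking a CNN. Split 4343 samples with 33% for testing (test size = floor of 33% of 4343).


Test = ⌊4343·33/100⌋ = 1433
Train = 4343 - 1433 = 2910

Train: 2910, Test: 1433


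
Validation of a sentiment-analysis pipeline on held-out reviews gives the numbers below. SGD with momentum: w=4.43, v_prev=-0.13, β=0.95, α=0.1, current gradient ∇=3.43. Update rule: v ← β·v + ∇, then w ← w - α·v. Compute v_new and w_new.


v_new = 0.95·-0.13 + 3.43 = -0.1235 + 3.43 = 3.3065
w_new = 4.43 - 0.1·3.3065 = 4.43 - 0.33065 = 4.09935

v_new=3.3065, w_new=4.09935


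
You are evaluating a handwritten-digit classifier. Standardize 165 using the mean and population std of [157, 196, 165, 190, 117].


μ = 165, σ = 28.1212
z = (165 - 165)/28.1212 = 0.0

0.0


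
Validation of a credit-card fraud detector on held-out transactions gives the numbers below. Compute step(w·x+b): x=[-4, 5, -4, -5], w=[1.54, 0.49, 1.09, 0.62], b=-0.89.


z = (-4)·(1.54) + (5)·(0.49) + (-4)·(1.09) + (-5)·(0.62) - 0.89
  = -12.06
step(z) = 0 (z<0)

0


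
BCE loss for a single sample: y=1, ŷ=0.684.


BCE = -[y·ln(p) + (1-y)·ln(1-p)]
= -1·ln(0.684) - 0
= -ln(0.684) = 0.3798

0.3798


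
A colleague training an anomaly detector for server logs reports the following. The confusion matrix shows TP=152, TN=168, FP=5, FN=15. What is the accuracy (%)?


Accuracy = (TP+TN)/(TP+TN+FP+FN)
= (152+168)/(340)
= 320/340 = 94.12%

94.12%


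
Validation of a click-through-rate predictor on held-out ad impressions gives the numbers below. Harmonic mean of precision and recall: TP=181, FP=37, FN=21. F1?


Precision = 181/218 = 0.8303
Recall = 181/202 = 0.896
F1 = 2·P·R/(P+R) = 2·TP/(2·TP+FP+FN) = 362/(362+37+21) = 362/420 = 0.8619

0.8619


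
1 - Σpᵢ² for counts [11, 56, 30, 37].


Probabilities: [11/134, 56/134, 30/134, 37/134] ≈ [0.0821, 0.4179, 0.2239, 0.2761]
Σpᵢ² = (121 + 3136 + 900 + 1369)/134² = 5526/17956
Gini = 1 - Σpᵢ² = 1 - 5526/17956 = 0.6922

0.6922


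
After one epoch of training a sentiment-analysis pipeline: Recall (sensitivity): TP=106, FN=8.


Recall = TP/(TP+FN)
= 106/(106+8)
= 106/114 = 92.98%

92.98%


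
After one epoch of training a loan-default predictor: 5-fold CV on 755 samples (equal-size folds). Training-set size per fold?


Fold size = 755/5 = 151
Training per fold = 755 - 151 = 604

604


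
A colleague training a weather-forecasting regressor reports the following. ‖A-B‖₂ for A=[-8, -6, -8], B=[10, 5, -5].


d = √((-8-10)² + (-6-5)² + (-8+ 5)²)
  = √(324 + 121 + 9)
  = √454 = 21.3073

21.3073
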